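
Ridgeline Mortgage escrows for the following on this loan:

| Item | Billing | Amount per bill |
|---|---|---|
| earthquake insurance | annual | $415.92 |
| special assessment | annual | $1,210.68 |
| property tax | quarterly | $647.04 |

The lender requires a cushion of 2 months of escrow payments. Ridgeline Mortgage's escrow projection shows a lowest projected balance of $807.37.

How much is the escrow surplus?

Earthquake insurance — $415.92 annually
Special assessment — $1,210.68 annually
Property tax — $647.04 × 4 = $2,588.16 annually
Yearly total = $415.92 + $1,210.68 + $2,588.16 = $4,214.76
Base monthly escrow = $4,214.76 / 12 = $351.23
Cushion = 2 × $351.23 = $702.46
Surplus = $807.37 − $702.46 = $104.91

$104.91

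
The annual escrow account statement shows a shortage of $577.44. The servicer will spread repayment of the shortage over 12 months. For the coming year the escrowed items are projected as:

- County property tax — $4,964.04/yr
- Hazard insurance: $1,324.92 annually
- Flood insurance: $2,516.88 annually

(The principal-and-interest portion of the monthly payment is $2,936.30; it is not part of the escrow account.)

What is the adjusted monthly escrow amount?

$781.94

County property tax — $4,964.04/yr
Hazard insurance — $1,324.92/yr
Flood insurance — $2,516.88/yr
Combined annual = $8,805.84
Per month = $8,805.84 ÷ 12 = $733.82
Monthly shortage recovery: $577.44 / 12 = $48.12
Adjusted monthly = $733.82 + $48.12 = $781.94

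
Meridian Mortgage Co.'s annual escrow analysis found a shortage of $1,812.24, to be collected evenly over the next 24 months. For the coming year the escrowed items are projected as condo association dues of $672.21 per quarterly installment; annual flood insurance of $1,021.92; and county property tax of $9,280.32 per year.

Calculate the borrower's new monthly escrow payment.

$1,158.10

Condo association dues — $672.21 × 4 = $2,688.84 annually
Flood insurance — $1,021.92 annually
County property tax — $9,280.32 annually
Yearly total = $12,991.08
Base monthly escrow = $12,991.08 / 12 = $1,082.59
Shortage spread = $1,812.24 / 24 = $75.51/mo
New monthly escrow = $1,082.59 + $75.51 = $1,158.10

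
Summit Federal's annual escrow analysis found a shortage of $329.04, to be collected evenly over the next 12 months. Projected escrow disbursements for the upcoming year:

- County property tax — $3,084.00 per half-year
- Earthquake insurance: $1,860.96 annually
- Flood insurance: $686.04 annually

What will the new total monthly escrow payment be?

$753.67

County property tax — $3,084.00 × 2 = $6,168.00 annually
Earthquake insurance — $1,860.96 annually
Flood insurance — $686.04 annually
Total annual escrow = $6,168.00 + $1,860.96 + $686.04 = $8,715.00
Per month = $8,715.00 / 12 = $726.25
Monthly shortage recovery: $329.04 ÷ 12 = $27.42
New monthly escrow = $726.25 + $27.42 = $753.67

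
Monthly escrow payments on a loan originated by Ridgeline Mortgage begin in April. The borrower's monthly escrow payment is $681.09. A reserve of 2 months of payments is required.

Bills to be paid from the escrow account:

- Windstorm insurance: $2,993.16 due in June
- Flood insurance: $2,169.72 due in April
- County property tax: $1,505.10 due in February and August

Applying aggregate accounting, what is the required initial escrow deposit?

Cushion = 2 × $681.09 = $1,362.18
Trial balance (start $0, +$681.09 each month, − disbursements):
  Apr: +$681.09 − $2,169.72 → -$1,488.63
  May: +$681.09 → -$807.54
  Jun: +$681.09 − $2,993.16 → -$3,119.61
  Jul: +$681.09 → -$2,438.52
  Aug: +$681.09 − $1,505.10 → -$3,262.53
  Sep: +$681.09 → -$2,581.44
  Oct: +$681.09 → -$1,900.35
  Nov: +$681.09 → -$1,219.26
  Dec: +$681.09 → -$538.17
  Jan: +$681.09 → $142.92
  Feb: +$681.09 − $1,505.10 → -$681.09
  Mar: +$681.09 → $0.00
Lowest trial balance = -$3,262.53 (Aug)
Initial deposit = cushion − low point = $1,362.18 − (-$3,262.53) = $4,624.71

$4,624.71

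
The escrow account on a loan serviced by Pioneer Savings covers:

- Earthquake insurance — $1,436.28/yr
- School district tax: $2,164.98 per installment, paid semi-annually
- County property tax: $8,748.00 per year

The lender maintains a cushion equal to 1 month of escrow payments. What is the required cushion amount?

$1,209.52

Earthquake insurance: $1,436.28 per year
School district tax: $2,164.98 × 2 = $4,329.96 per year
County property tax: $8,748.00 per year
Total per year = $1,436.28 + $4,329.96 + $8,748.00 = $14,514.24
Monthly escrow = $14,514.24 ÷ 12 = $1,209.52
Cushion = 1 × $1,209.52 = $1,209.52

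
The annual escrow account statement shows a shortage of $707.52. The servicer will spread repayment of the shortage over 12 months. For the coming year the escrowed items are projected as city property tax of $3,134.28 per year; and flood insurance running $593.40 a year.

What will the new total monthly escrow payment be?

$369.60

City property tax: $3,134.28
Flood insurance: $593.40
Annual escrow total = $3,727.68
Per month = $3,727.68 / 12 = $310.64
Shortage spread = $707.52 / 12 = $58.96/mo
New monthly escrow = $310.64 + $58.96 = $369.60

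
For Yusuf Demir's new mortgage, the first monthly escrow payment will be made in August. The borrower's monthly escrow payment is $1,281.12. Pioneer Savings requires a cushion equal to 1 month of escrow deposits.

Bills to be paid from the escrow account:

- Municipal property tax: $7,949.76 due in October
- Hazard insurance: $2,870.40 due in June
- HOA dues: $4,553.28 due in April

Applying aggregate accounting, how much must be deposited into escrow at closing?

$5,387.52

Cushion = 1 × $1,281.12 = $1,281.12
Trial balance (start $0, +$1,281.12 each month, − disbursements):
  Aug: +$1,281.12 → $1,281.12
  Sep: +$1,281.12 → $2,562.24
  Oct: +$1,281.12 − $7,949.76 → -$4,106.40
  Nov: +$1,281.12 → -$2,825.28
  Dec: +$1,281.12 → -$1,544.16
  Jan: +$1,281.12 → -$263.04
  Feb: +$1,281.12 → $1,018.08
  Mar: +$1,281.12 → $2,299.20
  Apr: +$1,281.12 − $4,553.28 → -$972.96
  May: +$1,281.12 → $308.16
  Jun: +$1,281.12 − $2,870.40 → -$1,281.12
  Jul: +$1,281.12 → $0.00
Lowest trial balance = -$4,106.40 (Oct)
Initial deposit = cushion − low point = $1,281.12 − (-$4,106.40) = $5,387.52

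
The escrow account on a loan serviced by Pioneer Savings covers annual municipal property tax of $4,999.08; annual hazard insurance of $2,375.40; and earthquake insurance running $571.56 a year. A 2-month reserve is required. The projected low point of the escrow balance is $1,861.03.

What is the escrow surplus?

$536.69

Municipal property tax: $4,999.08 per year
Hazard insurance: $2,375.40 per year
Earthquake insurance: $571.56 per year
Total annual escrow = $4,999.08 + $2,375.40 + $571.56 = $7,946.04
Per month = $7,946.04 ÷ 12 = $662.17
Required reserve = 2 × $662.17 = $1,324.34
Excess over cushion: $1,861.03 − $1,324.34 = $536.69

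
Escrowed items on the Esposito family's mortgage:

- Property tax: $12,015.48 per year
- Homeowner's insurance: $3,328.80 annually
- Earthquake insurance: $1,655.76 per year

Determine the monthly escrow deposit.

Property tax = $12,015.48/yr
Homeowner's insurance = $3,328.80/yr
Earthquake insurance = $1,655.76/yr
Total annual escrow = $12,015.48 + $3,328.80 + $1,655.76 = $17,000.04
Per month = $17,000.04 / 12 = $1,416.67

$1,416.67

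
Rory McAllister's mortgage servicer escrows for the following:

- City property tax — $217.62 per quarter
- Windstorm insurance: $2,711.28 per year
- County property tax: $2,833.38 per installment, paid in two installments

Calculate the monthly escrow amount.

$770.71

City property tax: $217.62 × 4 = $870.48/yr
Windstorm insurance: $2,711.28/yr
County property tax: $2,833.38 × 2 = $5,666.76/yr
Total annual escrow = $9,248.52
Per month = $9,248.52 / 12 = $770.71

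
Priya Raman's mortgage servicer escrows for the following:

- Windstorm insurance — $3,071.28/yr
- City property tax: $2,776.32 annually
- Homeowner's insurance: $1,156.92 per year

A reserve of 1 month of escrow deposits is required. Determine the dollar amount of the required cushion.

$583.71

Windstorm insurance = $3,071.28
City property tax = $2,776.32
Homeowner's insurance = $1,156.92
Total annual escrow = $3,071.28 + $2,776.32 + $1,156.92 = $7,004.52
Per month = $7,004.52 / 12 = $583.71
Reserve = 1 × $583.71 = $583.71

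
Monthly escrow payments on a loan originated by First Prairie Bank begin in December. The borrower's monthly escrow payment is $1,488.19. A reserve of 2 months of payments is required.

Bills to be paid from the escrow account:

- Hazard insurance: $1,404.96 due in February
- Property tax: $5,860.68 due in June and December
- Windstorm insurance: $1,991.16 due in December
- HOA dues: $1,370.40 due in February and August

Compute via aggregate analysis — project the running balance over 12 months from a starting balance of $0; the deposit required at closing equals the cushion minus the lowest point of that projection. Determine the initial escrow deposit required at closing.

Cushion = 2 × $1,488.19 = $2,976.38
Trial balance (start $0, +$1,488.19 each month, − disbursements):
  Dec: +$1,488.19 − $7,851.84 → -$6,363.65
  Jan: +$1,488.19 → -$4,875.46
  Feb: +$1,488.19 − $2,775.36 → -$6,162.63
  Mar: +$1,488.19 → -$4,674.44
  Apr: +$1,488.19 → -$3,186.25
  May: +$1,488.19 → -$1,698.06
  Jun: +$1,488.19 − $5,860.68 → -$6,070.55
  Jul: +$1,488.19 → -$4,582.36
  Aug: +$1,488.19 − $1,370.40 → -$4,464.57
  Sep: +$1,488.19 → -$2,976.38
  Oct: +$1,488.19 → -$1,488.19
  Nov: +$1,488.19 → $0.00
Lowest trial balance = -$6,363.65 (Dec)
Initial deposit = cushion − low point = $2,976.38 − (-$6,363.65) = $9,340.03

$9,340.03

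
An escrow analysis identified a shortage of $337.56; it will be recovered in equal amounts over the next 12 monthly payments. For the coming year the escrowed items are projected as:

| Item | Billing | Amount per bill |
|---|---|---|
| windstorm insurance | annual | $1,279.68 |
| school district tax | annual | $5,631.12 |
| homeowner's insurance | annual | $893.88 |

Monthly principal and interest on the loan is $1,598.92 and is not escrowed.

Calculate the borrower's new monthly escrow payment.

Windstorm insurance: $1,279.68
School district tax: $5,631.12
Homeowner's insurance: $893.88
Annual escrow total = $1,279.68 + $5,631.12 + $893.88 = $7,804.68
Monthly = $7,804.68 ÷ 12 = $650.39
Monthly shortage recovery: $337.56 / 12 = $28.13
New monthly escrow = $650.39 + $28.13 = $678.52

$678.52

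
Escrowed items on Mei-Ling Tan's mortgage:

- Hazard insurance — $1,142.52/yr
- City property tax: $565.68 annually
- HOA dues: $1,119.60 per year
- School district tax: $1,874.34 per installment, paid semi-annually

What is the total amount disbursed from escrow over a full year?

$6,576.48

Hazard insurance — $1,142.52/yr
City property tax — $565.68/yr
HOA dues — $1,119.60/yr
School district tax — $1,874.34 × 2 = $3,748.68/yr
Combined annual = $6,576.48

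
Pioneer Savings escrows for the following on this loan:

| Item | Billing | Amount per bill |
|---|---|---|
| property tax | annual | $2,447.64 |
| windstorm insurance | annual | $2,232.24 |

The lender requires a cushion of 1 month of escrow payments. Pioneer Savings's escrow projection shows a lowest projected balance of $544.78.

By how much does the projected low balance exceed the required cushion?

Property tax = $2,447.64/yr
Windstorm insurance = $2,232.24/yr
Annual escrow total = $2,447.64 + $2,232.24 = $4,679.88
Monthly = $4,679.88 / 12 = $389.99
Cushion = 1 × $389.99 = $389.99
Excess over cushion: $544.78 − $389.99 = $154.79

$154.79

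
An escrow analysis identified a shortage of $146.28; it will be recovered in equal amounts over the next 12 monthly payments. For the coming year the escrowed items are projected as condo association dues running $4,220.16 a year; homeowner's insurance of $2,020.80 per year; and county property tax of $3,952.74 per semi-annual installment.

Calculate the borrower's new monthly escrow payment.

$1,191.06

Condo association dues — $4,220.16 per year
Homeowner's insurance — $2,020.80 per year
County property tax — $3,952.74 × 2 = $7,905.48 per year
Yearly total = $14,146.44
Base monthly escrow = $14,146.44 ÷ 12 = $1,178.87
Shortage spread = $146.28 / 12 = $12.19/mo
Adjusted monthly = $1,178.87 + $12.19 = $1,191.06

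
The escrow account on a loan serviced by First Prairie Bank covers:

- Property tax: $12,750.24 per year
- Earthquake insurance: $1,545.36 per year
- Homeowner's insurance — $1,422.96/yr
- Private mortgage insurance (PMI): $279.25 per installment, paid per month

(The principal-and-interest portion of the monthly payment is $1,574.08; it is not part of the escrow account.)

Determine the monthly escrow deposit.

Property tax = $12,750.24 per year
Earthquake insurance = $1,545.36 per year
Homeowner's insurance = $1,422.96 per year
Private mortgage insurance (PMI) = $279.25 × 12 = $3,351.00 per year
Combined annual = $19,069.56
Base monthly escrow = $19,069.56 ÷ 12 = $1,589.13

$1,589.13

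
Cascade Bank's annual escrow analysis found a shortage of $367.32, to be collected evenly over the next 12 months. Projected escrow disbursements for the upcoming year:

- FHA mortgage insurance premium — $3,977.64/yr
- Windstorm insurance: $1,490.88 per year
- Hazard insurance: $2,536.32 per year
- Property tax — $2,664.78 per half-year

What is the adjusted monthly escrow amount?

$1,141.81

FHA mortgage insurance premium = $3,977.64/yr
Windstorm insurance = $1,490.88/yr
Hazard insurance = $2,536.32/yr
Property tax = $2,664.78 × 2 = $5,329.56/yr
Total per year = $13,334.40
Base monthly escrow = $13,334.40 / 12 = $1,111.20
Shortage spread = $367.32 / 12 = $30.61/mo
Adjusted monthly = $1,111.20 + $30.61 = $1,141.81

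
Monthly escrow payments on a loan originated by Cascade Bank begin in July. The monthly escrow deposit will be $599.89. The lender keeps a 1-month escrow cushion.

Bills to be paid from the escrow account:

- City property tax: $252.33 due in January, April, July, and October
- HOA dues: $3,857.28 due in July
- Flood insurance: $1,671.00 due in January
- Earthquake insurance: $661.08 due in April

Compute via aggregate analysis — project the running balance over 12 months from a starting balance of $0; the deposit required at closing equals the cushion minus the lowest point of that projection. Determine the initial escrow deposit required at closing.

$4,109.61

Cushion = 1 × $599.89 = $599.89
Trial balance (start $0, +$599.89 each month, − disbursements):
  Jul: +$599.89 − $4,109.61 → -$3,509.72
  Aug: +$599.89 → -$2,909.83
  Sep: +$599.89 → -$2,309.94
  Oct: +$599.89 − $252.33 → -$1,962.38
  Nov: +$599.89 → -$1,362.49
  Dec: +$599.89 → -$762.60
  Jan: +$599.89 − $1,923.33 → -$2,086.04
  Feb: +$599.89 → -$1,486.15
  Mar: +$599.89 → -$886.26
  Apr: +$599.89 − $913.41 → -$1,199.78
  May: +$599.89 → -$599.89
  Jun: +$599.89 → $0.00
Lowest trial balance = -$3,509.72 (Jul)
Initial deposit = cushion − low point = $599.89 − (-$3,509.72) = $4,109.61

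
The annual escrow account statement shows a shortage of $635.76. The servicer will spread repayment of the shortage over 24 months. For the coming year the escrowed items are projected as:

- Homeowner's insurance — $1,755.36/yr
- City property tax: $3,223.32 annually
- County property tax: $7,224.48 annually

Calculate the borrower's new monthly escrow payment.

$1,043.42

Homeowner's insurance = $1,755.36 per year
City property tax = $3,223.32 per year
County property tax = $7,224.48 per year
Annual escrow total = $12,203.16
Base monthly escrow = $12,203.16 ÷ 12 = $1,016.93
Monthly shortage recovery: $635.76 ÷ 24 = $26.49
New monthly escrow = $1,016.93 + $26.49 = $1,043.42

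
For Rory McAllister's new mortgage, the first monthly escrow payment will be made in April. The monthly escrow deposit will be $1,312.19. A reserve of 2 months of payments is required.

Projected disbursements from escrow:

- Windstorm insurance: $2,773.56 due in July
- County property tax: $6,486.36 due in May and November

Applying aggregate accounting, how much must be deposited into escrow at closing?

$7,873.14

Cushion = 2 × $1,312.19 = $2,624.38
Trial balance (start $0, +$1,312.19 each month, − disbursements):
  Apr: +$1,312.19 → $1,312.19
  May: +$1,312.19 − $6,486.36 → -$3,861.98
  Jun: +$1,312.19 → -$2,549.79
  Jul: +$1,312.19 − $2,773.56 → -$4,011.16
  Aug: +$1,312.19 → -$2,698.97
  Sep: +$1,312.19 → -$1,386.78
  Oct: +$1,312.19 → -$74.59
  Nov: +$1,312.19 − $6,486.36 → -$5,248.76
  Dec: +$1,312.19 → -$3,936.57
  Jan: +$1,312.19 → -$2,624.38
  Feb: +$1,312.19 → -$1,312.19
  Mar: +$1,312.19 → $0.00
Lowest trial balance = -$5,248.76 (Nov)
Initial deposit = cushion − low point = $2,624.38 − (-$5,248.76) = $7,873.14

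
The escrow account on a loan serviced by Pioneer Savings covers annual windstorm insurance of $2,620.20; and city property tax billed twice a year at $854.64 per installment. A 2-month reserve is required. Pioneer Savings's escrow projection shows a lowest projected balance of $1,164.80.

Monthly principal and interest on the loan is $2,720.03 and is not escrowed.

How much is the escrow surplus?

$443.22

Windstorm insurance = $2,620.20/yr
City property tax = $854.64 × 2 = $1,709.28/yr
Total annual escrow = $2,620.20 + $1,709.28 = $4,329.48
Per month = $4,329.48 / 12 = $360.79
Cushion = 2 × $360.79 = $721.58
Surplus = $1,164.80 − $721.58 = $443.22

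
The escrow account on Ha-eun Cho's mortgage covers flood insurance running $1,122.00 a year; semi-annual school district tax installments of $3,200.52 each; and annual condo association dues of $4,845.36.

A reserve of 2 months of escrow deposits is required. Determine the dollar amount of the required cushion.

$2,061.40

Flood insurance: $1,122.00
School district tax: $3,200.52 × 2 = $6,401.04
Condo association dues: $4,845.36
Combined annual = $1,122.00 + $6,401.04 + $4,845.36 = $12,368.40
Per month = $12,368.40 / 12 = $1,030.70
Reserve = 2 × $1,030.70 = $2,061.40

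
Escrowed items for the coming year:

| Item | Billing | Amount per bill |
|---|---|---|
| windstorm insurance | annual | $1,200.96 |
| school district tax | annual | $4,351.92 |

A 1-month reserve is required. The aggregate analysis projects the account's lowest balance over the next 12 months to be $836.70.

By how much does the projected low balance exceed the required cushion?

Windstorm insurance: $1,200.96 per year
School district tax: $4,351.92 per year
Total per year = $5,552.88
Monthly escrow = $5,552.88 ÷ 12 = $462.74
Required reserve = 1 × $462.74 = $462.74
Surplus = $836.70 − $462.74 = $373.96

$373.96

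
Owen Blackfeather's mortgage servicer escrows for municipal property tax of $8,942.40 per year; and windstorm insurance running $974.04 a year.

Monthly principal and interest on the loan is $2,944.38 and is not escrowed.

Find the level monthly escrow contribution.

Municipal property tax — $8,942.40 annually
Windstorm insurance — $974.04 annually
Combined annual = $9,916.44
Monthly = $9,916.44 ÷ 12 = $826.37

$826.37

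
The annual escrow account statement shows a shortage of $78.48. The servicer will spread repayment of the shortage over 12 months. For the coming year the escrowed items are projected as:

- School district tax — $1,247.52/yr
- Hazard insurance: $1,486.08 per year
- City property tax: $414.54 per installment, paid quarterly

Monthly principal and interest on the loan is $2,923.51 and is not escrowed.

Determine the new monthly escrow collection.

School district tax — $1,247.52/yr
Hazard insurance — $1,486.08/yr
City property tax — $414.54 × 4 = $1,658.16/yr
Annual escrow total = $1,247.52 + $1,486.08 + $1,658.16 = $4,391.76
Monthly escrow = $4,391.76 ÷ 12 = $365.98
Shortage spread = $78.48 ÷ 12 = $6.54/mo
New monthly escrow = $365.98 + $6.54 = $372.52

$372.52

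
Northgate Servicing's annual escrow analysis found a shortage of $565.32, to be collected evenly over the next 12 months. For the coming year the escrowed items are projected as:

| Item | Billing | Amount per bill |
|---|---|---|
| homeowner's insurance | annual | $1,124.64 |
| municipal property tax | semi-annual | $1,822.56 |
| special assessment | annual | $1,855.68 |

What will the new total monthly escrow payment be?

$599.23

Homeowner's insurance — $1,124.64
Municipal property tax — $1,822.56 × 2 = $3,645.12
Special assessment — $1,855.68
Total annual escrow = $1,124.64 + $3,645.12 + $1,855.68 = $6,625.44
Per month = $6,625.44 / 12 = $552.12
Monthly shortage recovery: $565.32 / 12 = $47.11
Adjusted monthly = $552.12 + $47.11 = $599.23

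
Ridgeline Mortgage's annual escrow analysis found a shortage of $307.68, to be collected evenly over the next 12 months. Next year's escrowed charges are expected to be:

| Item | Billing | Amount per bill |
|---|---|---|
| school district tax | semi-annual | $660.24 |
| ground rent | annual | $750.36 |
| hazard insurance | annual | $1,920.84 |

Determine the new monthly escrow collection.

School district tax — $660.24 × 2 = $1,320.48
Ground rent — $750.36
Hazard insurance — $1,920.84
Annual escrow total = $1,320.48 + $750.36 + $1,920.84 = $3,991.68
Base monthly escrow = $3,991.68 ÷ 12 = $332.64
Shortage spread = $307.68 / 12 = $25.64/mo
New monthly escrow = $332.64 + $25.64 = $358.28

$358.28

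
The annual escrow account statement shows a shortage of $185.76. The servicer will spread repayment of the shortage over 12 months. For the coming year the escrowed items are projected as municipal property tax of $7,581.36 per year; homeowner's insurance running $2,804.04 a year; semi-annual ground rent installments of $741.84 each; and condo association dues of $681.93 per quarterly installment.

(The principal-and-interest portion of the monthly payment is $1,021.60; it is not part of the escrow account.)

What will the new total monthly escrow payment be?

Municipal property tax = $7,581.36 annually
Homeowner's insurance = $2,804.04 annually
Ground rent = $741.84 × 2 = $1,483.68 annually
Condo association dues = $681.93 × 4 = $2,727.72 annually
Total per year = $7,581.36 + $2,804.04 + $1,483.68 + $2,727.72 = $14,596.80
Monthly = $14,596.80 ÷ 12 = $1,216.40
Shortage per month = $185.76 ÷ 12 = $15.48
New monthly escrow = $1,216.40 + $15.48 = $1,231.88

$1,231.88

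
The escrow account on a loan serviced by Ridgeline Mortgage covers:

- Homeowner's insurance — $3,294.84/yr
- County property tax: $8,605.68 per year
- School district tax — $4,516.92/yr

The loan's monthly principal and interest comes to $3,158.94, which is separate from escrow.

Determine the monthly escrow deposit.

$1,368.12

Homeowner's insurance: $3,294.84/yr
County property tax: $8,605.68/yr
School district tax: $4,516.92/yr
Total annual escrow = $3,294.84 + $8,605.68 + $4,516.92 = $16,417.44
Monthly escrow = $16,417.44 ÷ 12 = $1,368.12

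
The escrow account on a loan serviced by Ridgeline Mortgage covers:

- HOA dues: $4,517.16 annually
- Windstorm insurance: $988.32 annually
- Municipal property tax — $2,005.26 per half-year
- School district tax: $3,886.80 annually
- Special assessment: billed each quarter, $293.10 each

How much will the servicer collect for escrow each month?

$1,214.60

HOA dues — $4,517.16/yr
Windstorm insurance — $988.32/yr
Municipal property tax — $2,005.26 × 2 = $4,010.52/yr
School district tax — $3,886.80/yr
Special assessment — $293.10 × 4 = $1,172.40/yr
Total per year = $4,517.16 + $988.32 + $4,010.52 + $3,886.80 + $1,172.40 = $14,575.20
Monthly escrow = $14,575.20 ÷ 12 = $1,214.60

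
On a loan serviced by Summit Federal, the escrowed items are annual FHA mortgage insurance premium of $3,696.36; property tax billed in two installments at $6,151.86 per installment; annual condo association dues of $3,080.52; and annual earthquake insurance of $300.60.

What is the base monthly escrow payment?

$1,615.10

FHA mortgage insurance premium = $3,696.36 per year
Property tax = $6,151.86 × 2 = $12,303.72 per year
Condo association dues = $3,080.52 per year
Earthquake insurance = $300.60 per year
Annual escrow total = $3,696.36 + $12,303.72 + $3,080.52 + $300.60 = $19,381.20
Base monthly escrow = $19,381.20 ÷ 12 = $1,615.10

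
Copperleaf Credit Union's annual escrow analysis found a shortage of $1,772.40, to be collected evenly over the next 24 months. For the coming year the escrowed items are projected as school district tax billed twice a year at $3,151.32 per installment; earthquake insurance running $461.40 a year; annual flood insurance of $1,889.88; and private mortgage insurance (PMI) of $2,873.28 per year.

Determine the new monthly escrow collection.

School district tax — $3,151.32 × 2 = $6,302.64 annually
Earthquake insurance — $461.40 annually
Flood insurance — $1,889.88 annually
Private mortgage insurance (PMI) — $2,873.28 annually
Total annual escrow = $6,302.64 + $461.40 + $1,889.88 + $2,873.28 = $11,527.20
Base monthly escrow = $11,527.20 / 12 = $960.60
Shortage spread = $1,772.40 / 24 = $73.85/mo
Adjusted monthly = $960.60 + $73.85 = $1,034.45

$1,034.45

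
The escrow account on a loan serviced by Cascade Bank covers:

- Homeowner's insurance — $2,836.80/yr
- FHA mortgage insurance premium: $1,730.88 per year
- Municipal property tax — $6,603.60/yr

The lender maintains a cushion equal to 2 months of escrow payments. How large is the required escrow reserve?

Homeowner's insurance — $2,836.80/yr
FHA mortgage insurance premium — $1,730.88/yr
Municipal property tax — $6,603.60/yr
Total per year = $2,836.80 + $1,730.88 + $6,603.60 = $11,171.28
Base monthly escrow = $11,171.28 / 12 = $930.94
Cushion = 2 × $930.94 = $1,861.88

$1,861.88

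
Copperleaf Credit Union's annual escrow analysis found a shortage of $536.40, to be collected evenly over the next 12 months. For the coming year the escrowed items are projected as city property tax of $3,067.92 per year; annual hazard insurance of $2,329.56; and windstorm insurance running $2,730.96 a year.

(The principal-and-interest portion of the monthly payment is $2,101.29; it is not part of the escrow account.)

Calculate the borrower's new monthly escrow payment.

City property tax = $3,067.92
Hazard insurance = $2,329.56
Windstorm insurance = $2,730.96
Combined annual = $3,067.92 + $2,329.56 + $2,730.96 = $8,128.44
Per month = $8,128.44 / 12 = $677.37
Monthly shortage recovery: $536.40 / 12 = $44.70
Adjusted monthly = $677.37 + $44.70 = $722.07

$722.07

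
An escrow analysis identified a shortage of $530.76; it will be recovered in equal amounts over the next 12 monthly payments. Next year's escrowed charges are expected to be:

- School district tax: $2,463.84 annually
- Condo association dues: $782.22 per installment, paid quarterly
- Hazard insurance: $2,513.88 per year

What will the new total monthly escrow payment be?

School district tax = $2,463.84/yr
Condo association dues = $782.22 × 4 = $3,128.88/yr
Hazard insurance = $2,513.88/yr
Total per year = $8,106.60
Per month = $8,106.60 ÷ 12 = $675.55
Shortage spread = $530.76 ÷ 12 = $44.23/mo
New monthly escrow = $675.55 + $44.23 = $719.78

$719.78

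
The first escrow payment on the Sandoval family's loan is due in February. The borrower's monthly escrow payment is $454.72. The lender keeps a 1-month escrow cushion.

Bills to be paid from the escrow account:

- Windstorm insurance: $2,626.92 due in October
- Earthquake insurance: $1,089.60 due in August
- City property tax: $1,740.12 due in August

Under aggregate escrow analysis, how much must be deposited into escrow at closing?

Cushion = 1 × $454.72 = $454.72
Trial balance (start $0, +$454.72 each month, − disbursements):
  Feb: +$454.72 → $454.72
  Mar: +$454.72 → $909.44
  Apr: +$454.72 → $1,364.16
  May: +$454.72 → $1,818.88
  Jun: +$454.72 → $2,273.60
  Jul: +$454.72 → $2,728.32
  Aug: +$454.72 − $2,829.72 → $353.32
  Sep: +$454.72 → $808.04
  Oct: +$454.72 − $2,626.92 → -$1,364.16
  Nov: +$454.72 → -$909.44
  Dec: +$454.72 → -$454.72
  Jan: +$454.72 → $0.00
Lowest trial balance = -$1,364.16 (Oct)
Initial deposit = cushion − low point = $454.72 − (-$1,364.16) = $1,818.88

$1,818.88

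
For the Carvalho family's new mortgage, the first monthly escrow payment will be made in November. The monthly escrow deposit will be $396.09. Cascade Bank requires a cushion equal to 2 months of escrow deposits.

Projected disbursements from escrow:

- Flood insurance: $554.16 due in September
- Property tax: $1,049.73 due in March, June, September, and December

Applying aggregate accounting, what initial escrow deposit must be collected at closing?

$1,188.27

Cushion = 2 × $396.09 = $792.18
Trial balance (start $0, +$396.09 each month, − disbursements):
  Nov: +$396.09 → $396.09
  Dec: +$396.09 − $1,049.73 → -$257.55
  Jan: +$396.09 → $138.54
  Feb: +$396.09 → $534.63
  Mar: +$396.09 − $1,049.73 → -$119.01
  Apr: +$396.09 → $277.08
  May: +$396.09 → $673.17
  Jun: +$396.09 − $1,049.73 → $19.53
  Jul: +$396.09 → $415.62
  Aug: +$396.09 → $811.71
  Sep: +$396.09 − $1,603.89 → -$396.09
  Oct: +$396.09 → $0.00
Lowest trial balance = -$396.09 (Sep)
Initial deposit = cushion − low point = $792.18 − (-$396.09) = $1,188.27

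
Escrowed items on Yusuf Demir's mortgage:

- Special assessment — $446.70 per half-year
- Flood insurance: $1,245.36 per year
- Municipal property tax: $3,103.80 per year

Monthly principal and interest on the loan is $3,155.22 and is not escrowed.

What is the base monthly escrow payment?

$436.88

Special assessment: $446.70 × 2 = $893.40 annually
Flood insurance: $1,245.36 annually
Municipal property tax: $3,103.80 annually
Total per year = $893.40 + $1,245.36 + $3,103.80 = $5,242.56
Monthly escrow = $5,242.56 ÷ 12 = $436.88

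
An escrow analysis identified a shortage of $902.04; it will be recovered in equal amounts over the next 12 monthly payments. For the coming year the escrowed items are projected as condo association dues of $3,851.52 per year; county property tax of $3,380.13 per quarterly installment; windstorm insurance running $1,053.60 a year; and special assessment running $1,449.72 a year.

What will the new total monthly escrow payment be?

Condo association dues — $3,851.52 per year
County property tax — $3,380.13 × 4 = $13,520.52 per year
Windstorm insurance — $1,053.60 per year
Special assessment — $1,449.72 per year
Yearly total = $3,851.52 + $13,520.52 + $1,053.60 + $1,449.72 = $19,875.36
Monthly escrow = $19,875.36 / 12 = $1,656.28
Monthly shortage recovery: $902.04 / 12 = $75.17
Adjusted monthly = $1,656.28 + $75.17 = $1,731.45

$1,731.45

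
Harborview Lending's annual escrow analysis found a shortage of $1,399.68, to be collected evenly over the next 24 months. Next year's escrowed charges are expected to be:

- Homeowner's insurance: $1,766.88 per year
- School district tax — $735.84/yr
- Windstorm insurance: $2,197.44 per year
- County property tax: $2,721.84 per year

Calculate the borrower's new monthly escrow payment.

Homeowner's insurance — $1,766.88/yr
School district tax — $735.84/yr
Windstorm insurance — $2,197.44/yr
County property tax — $2,721.84/yr
Total per year = $1,766.88 + $735.84 + $2,197.44 + $2,721.84 = $7,422.00
Monthly = $7,422.00 / 12 = $618.50
Shortage per month = $1,399.68 / 24 = $58.32
New monthly escrow = $618.50 + $58.32 = $676.82

$676.82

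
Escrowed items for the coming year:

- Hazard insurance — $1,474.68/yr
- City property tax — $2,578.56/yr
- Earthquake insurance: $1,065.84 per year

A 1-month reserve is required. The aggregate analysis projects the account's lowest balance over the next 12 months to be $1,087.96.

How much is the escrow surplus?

$661.37

Hazard insurance = $1,474.68/yr
City property tax = $2,578.56/yr
Earthquake insurance = $1,065.84/yr
Combined annual = $1,474.68 + $2,578.56 + $1,065.84 = $5,119.08
Monthly = $5,119.08 ÷ 12 = $426.59
Required reserve = 1 × $426.59 = $426.59
Surplus = $1,087.96 − $426.59 = $661.37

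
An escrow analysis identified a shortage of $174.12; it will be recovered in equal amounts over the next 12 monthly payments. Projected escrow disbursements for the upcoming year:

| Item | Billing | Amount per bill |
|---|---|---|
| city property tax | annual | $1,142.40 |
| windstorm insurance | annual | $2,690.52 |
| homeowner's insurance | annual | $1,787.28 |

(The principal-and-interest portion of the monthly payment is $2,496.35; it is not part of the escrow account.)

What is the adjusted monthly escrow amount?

City property tax = $1,142.40 per year
Windstorm insurance = $2,690.52 per year
Homeowner's insurance = $1,787.28 per year
Total per year = $5,620.20
Monthly escrow = $5,620.20 / 12 = $468.35
Shortage spread = $174.12 ÷ 12 = $14.51/mo
Adjusted monthly = $468.35 + $14.51 = $482.86

$482.86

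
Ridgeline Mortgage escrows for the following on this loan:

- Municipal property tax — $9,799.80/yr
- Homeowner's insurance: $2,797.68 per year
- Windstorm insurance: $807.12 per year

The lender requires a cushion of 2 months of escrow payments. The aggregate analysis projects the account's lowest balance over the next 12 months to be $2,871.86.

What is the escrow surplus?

$637.76

Municipal property tax — $9,799.80/yr
Homeowner's insurance — $2,797.68/yr
Windstorm insurance — $807.12/yr
Total per year = $9,799.80 + $2,797.68 + $807.12 = $13,404.60
Base monthly escrow = $13,404.60 ÷ 12 = $1,117.05
Cushion = 2 × $1,117.05 = $2,234.10
Surplus = $2,871.86 − $2,234.10 = $637.76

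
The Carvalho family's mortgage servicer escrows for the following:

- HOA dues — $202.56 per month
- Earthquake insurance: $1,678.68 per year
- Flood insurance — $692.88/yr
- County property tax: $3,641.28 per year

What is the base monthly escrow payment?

$703.63

HOA dues — $202.56 × 12 = $2,430.72/yr
Earthquake insurance — $1,678.68/yr
Flood insurance — $692.88/yr
County property tax — $3,641.28/yr
Total per year = $2,430.72 + $1,678.68 + $692.88 + $3,641.28 = $8,443.56
Monthly escrow = $8,443.56 / 12 = $703.63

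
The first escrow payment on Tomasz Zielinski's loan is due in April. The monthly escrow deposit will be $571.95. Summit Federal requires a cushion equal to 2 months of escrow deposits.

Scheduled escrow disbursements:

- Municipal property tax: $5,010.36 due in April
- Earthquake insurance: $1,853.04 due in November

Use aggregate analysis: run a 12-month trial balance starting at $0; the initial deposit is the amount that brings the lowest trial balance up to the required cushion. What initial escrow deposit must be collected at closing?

$5,582.31

Cushion = 2 × $571.95 = $1,143.90
Trial balance (start $0, +$571.95 each month, − disbursements):
  Apr: +$571.95 − $5,010.36 → -$4,438.41
  May: +$571.95 → -$3,866.46
  Jun: +$571.95 → -$3,294.51
  Jul: +$571.95 → -$2,722.56
  Aug: +$571.95 → -$2,150.61
  Sep: +$571.95 → -$1,578.66
  Oct: +$571.95 → -$1,006.71
  Nov: +$571.95 − $1,853.04 → -$2,287.80
  Dec: +$571.95 → -$1,715.85
  Jan: +$571.95 → -$1,143.90
  Feb: +$571.95 → -$571.95
  Mar: +$571.95 → $0.00
Lowest trial balance = -$4,438.41 (Apr)
Initial deposit = cushion − low point = $1,143.90 − (-$4,438.41) = $5,582.31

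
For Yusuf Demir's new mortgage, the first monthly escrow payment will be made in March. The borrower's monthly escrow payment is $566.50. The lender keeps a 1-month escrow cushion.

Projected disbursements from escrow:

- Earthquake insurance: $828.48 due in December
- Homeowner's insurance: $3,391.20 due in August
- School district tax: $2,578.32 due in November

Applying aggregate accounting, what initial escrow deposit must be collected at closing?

$1,699.50

Cushion = 1 × $566.50 = $566.50
Trial balance (start $0, +$566.50 each month, − disbursements):
  Mar: +$566.50 → $566.50
  Apr: +$566.50 → $1,133.00
  May: +$566.50 → $1,699.50
  Jun: +$566.50 → $2,266.00
  Jul: +$566.50 → $2,832.50
  Aug: +$566.50 − $3,391.20 → $7.80
  Sep: +$566.50 → $574.30
  Oct: +$566.50 → $1,140.80
  Nov: +$566.50 − $2,578.32 → -$871.02
  Dec: +$566.50 − $828.48 → -$1,133.00
  Jan: +$566.50 → -$566.50
  Feb: +$566.50 → $0.00
Lowest trial balance = -$1,133.00 (Dec)
Initial deposit = cushion − low point = $566.50 − (-$1,133.00) = $1,699.50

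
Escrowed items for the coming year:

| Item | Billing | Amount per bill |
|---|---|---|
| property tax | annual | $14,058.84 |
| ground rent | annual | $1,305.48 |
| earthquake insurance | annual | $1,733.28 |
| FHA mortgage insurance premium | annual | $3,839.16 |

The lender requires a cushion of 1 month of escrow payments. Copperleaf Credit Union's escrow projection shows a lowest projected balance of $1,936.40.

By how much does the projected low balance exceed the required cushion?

$191.67

Property tax = $14,058.84
Ground rent = $1,305.48
Earthquake insurance = $1,733.28
FHA mortgage insurance premium = $3,839.16
Annual escrow total = $20,936.76
Base monthly escrow = $20,936.76 ÷ 12 = $1,744.73
Required reserve = 1 × $1,744.73 = $1,744.73
Excess over cushion: $1,936.40 − $1,744.73 = $191.67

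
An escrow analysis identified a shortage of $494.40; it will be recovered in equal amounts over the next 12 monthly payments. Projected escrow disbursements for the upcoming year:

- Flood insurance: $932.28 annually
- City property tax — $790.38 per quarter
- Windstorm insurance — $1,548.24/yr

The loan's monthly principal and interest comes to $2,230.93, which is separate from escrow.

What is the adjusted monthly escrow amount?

$511.37

Flood insurance: $932.28/yr
City property tax: $790.38 × 4 = $3,161.52/yr
Windstorm insurance: $1,548.24/yr
Total annual escrow = $932.28 + $3,161.52 + $1,548.24 = $5,642.04
Monthly escrow = $5,642.04 / 12 = $470.17
Monthly shortage recovery: $494.40 / 12 = $41.20
Adjusted monthly = $470.17 + $41.20 = $511.37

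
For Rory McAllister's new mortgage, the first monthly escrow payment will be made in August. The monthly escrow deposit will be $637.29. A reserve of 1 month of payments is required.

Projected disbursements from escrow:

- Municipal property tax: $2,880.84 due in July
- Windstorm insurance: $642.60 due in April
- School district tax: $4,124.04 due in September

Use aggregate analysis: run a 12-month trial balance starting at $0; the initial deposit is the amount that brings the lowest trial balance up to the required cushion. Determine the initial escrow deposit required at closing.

$3,486.75

Cushion = 1 × $637.29 = $637.29
Trial balance (start $0, +$637.29 each month, − disbursements):
  Aug: +$637.29 → $637.29
  Sep: +$637.29 − $4,124.04 → -$2,849.46
  Oct: +$637.29 → -$2,212.17
  Nov: +$637.29 → -$1,574.88
  Dec: +$637.29 → -$937.59
  Jan: +$637.29 → -$300.30
  Feb: +$637.29 → $336.99
  Mar: +$637.29 → $974.28
  Apr: +$637.29 − $642.60 → $968.97
  May: +$637.29 → $1,606.26
  Jun: +$637.29 → $2,243.55
  Jul: +$637.29 − $2,880.84 → $0.00
Lowest trial balance = -$2,849.46 (Sep)
Initial deposit = cushion − low point = $637.29 − (-$2,849.46) = $3,486.75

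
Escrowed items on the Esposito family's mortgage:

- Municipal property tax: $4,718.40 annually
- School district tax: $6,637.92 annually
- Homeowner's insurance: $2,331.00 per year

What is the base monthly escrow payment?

Municipal property tax: $4,718.40 annually
School district tax: $6,637.92 annually
Homeowner's insurance: $2,331.00 annually
Annual escrow total = $4,718.40 + $6,637.92 + $2,331.00 = $13,687.32
Per month = $13,687.32 ÷ 12 = $1,140.61

$1,140.61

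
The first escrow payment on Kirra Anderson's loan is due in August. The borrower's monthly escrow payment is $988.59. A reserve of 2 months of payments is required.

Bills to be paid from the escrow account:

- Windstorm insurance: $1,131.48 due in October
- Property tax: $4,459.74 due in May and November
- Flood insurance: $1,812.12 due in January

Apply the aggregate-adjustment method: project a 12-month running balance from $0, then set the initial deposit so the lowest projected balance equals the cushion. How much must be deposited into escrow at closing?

Cushion = 2 × $988.59 = $1,977.18
Trial balance (start $0, +$988.59 each month, − disbursements):
  Aug: +$988.59 → $988.59
  Sep: +$988.59 → $1,977.18
  Oct: +$988.59 − $1,131.48 → $1,834.29
  Nov: +$988.59 − $4,459.74 → -$1,636.86
  Dec: +$988.59 → -$648.27
  Jan: +$988.59 − $1,812.12 → -$1,471.80
  Feb: +$988.59 → -$483.21
  Mar: +$988.59 → $505.38
  Apr: +$988.59 → $1,493.97
  May: +$988.59 − $4,459.74 → -$1,977.18
  Jun: +$988.59 → -$988.59
  Jul: +$988.59 → $0.00
Lowest trial balance = -$1,977.18 (May)
Initial deposit = cushion − low point = $1,977.18 − (-$1,977.18) = $3,954.36

$3,954.36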